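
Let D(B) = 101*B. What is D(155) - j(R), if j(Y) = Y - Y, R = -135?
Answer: 15655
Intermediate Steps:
j(Y) = 0
D(155) - j(R) = 101*155 - 1*0 = 15655 + 0 = 15655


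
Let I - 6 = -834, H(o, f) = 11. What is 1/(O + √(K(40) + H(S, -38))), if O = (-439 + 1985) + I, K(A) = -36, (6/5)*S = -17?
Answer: 718/515549 - 5*I/515549 ≈ 0.0013927 - 9.6984e-6*I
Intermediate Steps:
S = -85/6 (S = (⅚)*(-17) = -85/6 ≈ -14.167)
I = -828 (I = 6 - 834 = -828)
O = 718 (O = (-439 + 1985) - 828 = 1546 - 828 = 718)
1/(O + √(K(40) + H(S, -38))) = 1/(718 + √(-36 + 11)) = 1/(718 + √(-25)) = 1/(718 + 5*I) = (718 - 5*I)/515549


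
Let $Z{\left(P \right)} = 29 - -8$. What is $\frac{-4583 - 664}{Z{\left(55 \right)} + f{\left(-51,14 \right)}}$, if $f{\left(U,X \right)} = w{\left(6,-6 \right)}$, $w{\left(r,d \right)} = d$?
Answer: $- \frac{5247}{31} \approx -169.26$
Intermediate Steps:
$f{\left(U,X \right)} = -6$
$Z{\left(P \right)} = 37$ ($Z{\left(P \right)} = 29 + 8 = 37$)
$\frac{-4583 - 664}{Z{\left(55 \right)} + f{\left(-51,14 \right)}} = \frac{-4583 - 664}{37 - 6} = - \frac{5247}{31}$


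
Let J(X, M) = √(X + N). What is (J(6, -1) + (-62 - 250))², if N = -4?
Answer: (312 - √2)² ≈ 96464.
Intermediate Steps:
J(X, M) = √(-4 + X) (J(X, M) = √(X - 4) = √(-4 + X))
(J(6, -1) + (-62 - 250))² = (√(-4 + 6) + (-62 - 250))² = (√2 - 312)² = (-312 + √2)²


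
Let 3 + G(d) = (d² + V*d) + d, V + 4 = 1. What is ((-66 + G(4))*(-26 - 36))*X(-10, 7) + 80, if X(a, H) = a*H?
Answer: -264660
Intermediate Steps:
V = -3 (V = -4 + 1 = -3)
G(d) = -3 + d² - 2*d (G(d) = -3 + ((d² - 3*d) + d) = -3 + (d² - 2*d) = -3 + d² - 2*d)
X(a, H) = H*a
((-66 + G(4))*(-26 - 36))*X(-10, 7) + 80 = ((-66 + (-3 + 4² - 2*4))*(-26 - 36))*(7*(-10)) + 80 = ((-66 + (-3 + 16 - 8))*(-62))*(-70) + 80 = ((-66 + 5)*(-62))*(-70) + 80 = -61*(-62)*(-70) + 80 = 3782*(-70) + 80 = -264740 + 80 = -264660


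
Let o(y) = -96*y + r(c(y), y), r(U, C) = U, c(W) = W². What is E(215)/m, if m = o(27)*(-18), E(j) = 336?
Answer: 56/5589 ≈ 0.010020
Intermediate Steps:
o(y) = y² - 96*y (o(y) = -96*y + y² = y² - 96*y)
m = 33534 (m = (27*(-96 + 27))*(-18) = (27*(-69))*(-18) = -1863*(-18) = 33534)
E(215)/m = 336/33534 = 336*(1/33534) = 56/5589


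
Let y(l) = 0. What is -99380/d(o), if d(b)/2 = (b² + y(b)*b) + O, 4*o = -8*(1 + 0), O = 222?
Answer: -24845/113 ≈ -219.87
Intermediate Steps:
o = -2 (o = (-8*(1 + 0))/4 = (-8*1)/4 = (¼)*(-8) = -2)
d(b) = 444 + 2*b² (d(b) = 2*((b² + 0*b) + 222) = 2*((b² + 0) + 222) = 2*(b² + 222) = 2*(222 + b²) = 444 + 2*b²)
-99380/d(o) = -99380/(444 + 2*(-2)²) = -99380/(444 + 2*4) = -99380/(444 + 8) = -99380/452 = -99380*1/452 = -24845/113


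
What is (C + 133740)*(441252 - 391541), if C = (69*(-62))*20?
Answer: 2395075980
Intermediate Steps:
C = -85560 (C = -4278*20 = -85560)
(C + 133740)*(441252 - 391541) = (-85560 + 133740)*(441252 - 391541) = 48180*49711 = 2395075980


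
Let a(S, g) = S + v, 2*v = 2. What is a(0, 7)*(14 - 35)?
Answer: -21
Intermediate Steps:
v = 1 (v = (½)*2 = 1)
a(S, g) = 1 + S (a(S, g) = S + 1 = 1 + S)
a(0, 7)*(14 - 35) = (1 + 0)*(14 - 35) = 1*(-21) = -21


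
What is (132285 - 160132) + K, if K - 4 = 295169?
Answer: 267326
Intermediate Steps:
K = 295173 (K = 4 + 295169 = 295173)
(132285 - 160132) + K = (132285 - 160132) + 295173 = -27847 + 295173 = 267326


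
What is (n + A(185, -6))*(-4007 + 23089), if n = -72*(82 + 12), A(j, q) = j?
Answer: -125616806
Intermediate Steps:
n = -6768 (n = -72*94 = -6768)
(n + A(185, -6))*(-4007 + 23089) = (-6768 + 185)*(-4007 + 23089) = -6583*19082 = -125616806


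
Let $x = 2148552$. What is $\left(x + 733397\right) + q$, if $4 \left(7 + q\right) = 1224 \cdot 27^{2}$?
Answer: $3105016$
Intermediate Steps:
$q = 223067$ ($q = -7 + \frac{1224 \cdot 27^{2}}{4} = -7 + \frac{1224 \cdot 729}{4} = -7 + \frac{1}{4} \cdot 892296 = -7 + 223074 = 223067$)
$\left(x + 733397\right) + q = \left(2148552 + 733397\right) + 223067 = 2881949 + 223067 = 3105016$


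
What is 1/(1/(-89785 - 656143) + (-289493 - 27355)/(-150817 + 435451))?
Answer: -5055154056/5627287609 ≈ -0.89833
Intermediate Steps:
1/(1/(-89785 - 656143) + (-289493 - 27355)/(-150817 + 435451)) = 1/(1/(-745928) - 316848/284634) = 1/(-1/745928 - 316848*1/284634) = 1/(-1/745928 - 7544/6777) = 1/(-5627287609/5055154056) = -5055154056/5627287609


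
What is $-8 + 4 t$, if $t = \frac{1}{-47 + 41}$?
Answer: $- \frac{26}{3} \approx -8.6667$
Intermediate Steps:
$t = - \frac{1}{6}$ ($t = \frac{1}{-6} = - \frac{1}{6} \approx -0.16667$)
$-8 + 4 t = -8 + 4 \left(- \frac{1}{6}\right) = -8 - \frac{2}{3} = - \frac{26}{3}$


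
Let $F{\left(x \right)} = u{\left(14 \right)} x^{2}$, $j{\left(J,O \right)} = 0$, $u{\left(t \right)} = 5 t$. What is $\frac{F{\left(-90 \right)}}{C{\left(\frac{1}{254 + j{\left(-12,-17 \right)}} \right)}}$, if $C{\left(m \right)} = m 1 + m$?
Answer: $72009000$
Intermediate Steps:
$C{\left(m \right)} = 2 m$ ($C{\left(m \right)} = m + m = 2 m$)
$F{\left(x \right)} = 70 x^{2}$ ($F{\left(x \right)} = 5 \cdot 14 x^{2} = 70 x^{2}$)
$\frac{F{\left(-90 \right)}}{C{\left(\frac{1}{254 + j{\left(-12,-17 \right)}} \right)}} = \frac{70 \left(-90\right)^{2}}{2 \frac{1}{254 + 0}} = \frac{70 \cdot 8100}{2 \cdot \frac{1}{254}} = \frac{567000}{2 \cdot \frac{1}{254}} = 567000 \frac{1}{\frac{1}{127}} = 567000 \cdot 127 = 72009000$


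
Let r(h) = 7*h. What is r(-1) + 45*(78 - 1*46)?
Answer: 1433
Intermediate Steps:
r(-1) + 45*(78 - 1*46) = 7*(-1) + 45*(78 - 1*46) = -7 + 45*(78 - 46) = -7 + 45*32 = -7 + 1440 = 1433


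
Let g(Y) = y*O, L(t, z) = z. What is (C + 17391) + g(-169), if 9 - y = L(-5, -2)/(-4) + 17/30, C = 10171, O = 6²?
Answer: 139238/5 ≈ 27848.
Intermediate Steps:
O = 36
y = 119/15 (y = 9 - (-2/(-4) + 17/30) = 9 - (-2*(-¼) + 17*(1/30)) = 9 - (½ + 17/30) = 9 - 1*16/15 = 9 - 16/15 = 119/15 ≈ 7.9333)
g(Y) = 1428/5 (g(Y) = (119/15)*36 = 1428/5)
(C + 17391) + g(-169) = (10171 + 17391) + 1428/5 = 27562 + 1428/5 = 139238/5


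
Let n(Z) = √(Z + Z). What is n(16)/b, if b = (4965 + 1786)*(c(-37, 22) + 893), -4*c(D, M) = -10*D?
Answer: 8*√2/10808351 ≈ 1.0468e-6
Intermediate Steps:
c(D, M) = 5*D/2 (c(D, M) = -(-5)*D/2 = 5*D/2)
n(Z) = √2*√Z (n(Z) = √(2*Z) = √2*√Z)
b = 10808351/2 (b = (4965 + 1786)*((5/2)*(-37) + 893) = 6751*(-185/2 + 893) = 6751*(1601/2) = 10808351/2 ≈ 5.4042e+6)
n(16)/b = (√2*√16)/(10808351/2) = (√2*4)*(2/10808351) = (4*√2)*(2/10808351) = 8*√2/10808351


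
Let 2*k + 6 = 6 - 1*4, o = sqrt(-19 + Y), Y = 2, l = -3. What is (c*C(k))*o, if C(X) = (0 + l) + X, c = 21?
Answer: -105*I*sqrt(17) ≈ -432.93*I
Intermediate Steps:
o = I*sqrt(17) (o = sqrt(-19 + 2) = sqrt(-17) = I*sqrt(17) ≈ 4.1231*I)
k = -2 (k = -3 + (6 - 1*4)/2 = -3 + (6 - 4)/2 = -3 + (1/2)*2 = -3 + 1 = -2)
C(X) = -3 + X (C(X) = (0 - 3) + X = -3 + X)
(c*C(k))*o = (21*(-3 - 2))*(I*sqrt(17)) = (21*(-5))*(I*sqrt(17)) = -105*I*sqrt(17)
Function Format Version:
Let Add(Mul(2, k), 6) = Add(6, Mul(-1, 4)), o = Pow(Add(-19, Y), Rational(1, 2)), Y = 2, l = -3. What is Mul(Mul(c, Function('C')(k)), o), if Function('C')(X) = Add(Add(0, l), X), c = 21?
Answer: Mul(-105, I, Pow(17, Rational(1, 2))) ≈ Mul(-432.93, I)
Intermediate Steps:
o = Mul(I, Pow(17, Rational(1, 2))) (o = Pow(Add(-19, 2), Rational(1, 2)) = Pow(-17, Rational(1, 2)) = Mul(I, Pow(17, Rational(1, 2))) ≈ Mul(4.1231, I))
k = -2 (k = Add(-3, Mul(Rational(1, 2), Add(6, Mul(-1, 4)))) = Add(-3, Mul(Rational(1, 2), Add(6, -4))) = Add(-3, Mul(Rational(1, 2), 2)) = Add(-3, 1) = -2)
Function('C')(X) = Add(-3, X) (Function('C')(X) = Add(Add(0, -3), X) = Add(-3, X))
Mul(Mul(c, Function('C')(k)), o) = Mul(Mul(21, Add(-3, -2)), Mul(I, Pow(17, Rational(1, 2)))) = Mul(Mul(21, -5), Mul(I, Pow(17, Rational(1, 2)))) = Mul(-105, Mul(I, Pow(17, Rational(1, 2)))) = Mul(-105, I, Pow(17, Rational(1, 2)))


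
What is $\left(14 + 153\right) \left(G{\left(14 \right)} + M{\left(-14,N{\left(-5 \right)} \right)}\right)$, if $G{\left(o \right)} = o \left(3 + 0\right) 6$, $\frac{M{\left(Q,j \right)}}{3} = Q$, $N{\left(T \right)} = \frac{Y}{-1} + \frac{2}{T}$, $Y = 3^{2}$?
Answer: $35070$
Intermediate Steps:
$Y = 9$
$N{\left(T \right)} = -9 + \frac{2}{T}$ ($N{\left(T \right)} = \frac{9}{-1} + \frac{2}{T} = 9 \left(-1\right) + \frac{2}{T} = -9 + \frac{2}{T}$)
$M{\left(Q,j \right)} = 3 Q$
$G{\left(o \right)} = 18 o$ ($G{\left(o \right)} = o 3 \cdot 6 = 3 o 6 = 18 o$)
$\left(14 + 153\right) \left(G{\left(14 \right)} + M{\left(-14,N{\left(-5 \right)} \right)}\right) = \left(14 + 153\right) \left(18 \cdot 14 + 3 \left(-14\right)\right) = 167 \left(252 - 42\right) = 167 \cdot 210 = 35070$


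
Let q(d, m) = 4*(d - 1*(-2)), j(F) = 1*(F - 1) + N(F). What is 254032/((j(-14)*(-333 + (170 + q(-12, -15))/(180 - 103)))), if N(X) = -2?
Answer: 19560464/433687 ≈ 45.103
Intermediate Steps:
j(F) = -3 + F (j(F) = 1*(F - 1) - 2 = 1*(-1 + F) - 2 = (-1 + F) - 2 = -3 + F)
q(d, m) = 8 + 4*d (q(d, m) = 4*(d + 2) = 4*(2 + d) = 8 + 4*d)
254032/((j(-14)*(-333 + (170 + q(-12, -15))/(180 - 103)))) = 254032/(((-3 - 14)*(-333 + (170 + (8 + 4*(-12)))/(180 - 103)))) = 254032/((-17*(-333 + (170 + (8 - 48))/77))) = 254032/((-17*(-333 + (170 - 40)*(1/77)))) = 254032/((-17*(-333 + 130*(1/77)))) = 254032/((-17*(-333 + 130/77))) = 254032/((-17*(-25511/77))) = 254032/(433687/77) = 254032*(77/433687) = 19560464/433687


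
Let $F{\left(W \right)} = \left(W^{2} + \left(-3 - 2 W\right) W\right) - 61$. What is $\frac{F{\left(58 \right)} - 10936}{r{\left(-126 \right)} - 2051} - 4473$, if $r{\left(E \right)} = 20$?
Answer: $- \frac{3023376}{677} \approx -4465.8$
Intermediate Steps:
$F{\left(W \right)} = -61 + W^{2} + W \left(-3 - 2 W\right)$ ($F{\left(W \right)} = \left(W^{2} + W \left(-3 - 2 W\right)\right) - 61 = -61 + W^{2} + W \left(-3 - 2 W\right)$)
$\frac{F{\left(58 \right)} - 10936}{r{\left(-126 \right)} - 2051} - 4473 = \frac{\left(-61 - 58^{2} - 174\right) - 10936}{20 - 2051} - 4473 = \frac{\left(-61 - 3364 - 174\right) - 10936}{-2031} - 4473 = \left(\left(-61 - 3364 - 174\right) - 10936\right) \left(- \frac{1}{2031}\right) - 4473 = \left(-3599 - 10936\right) \left(- \frac{1}{2031}\right) - 4473 = \left(-14535\right) \left(- \frac{1}{2031}\right) - 4473 = \frac{4845}{677} - 4473 = - \frac{3023376}{677}$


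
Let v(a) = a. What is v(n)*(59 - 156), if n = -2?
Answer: 194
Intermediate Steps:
v(n)*(59 - 156) = -2*(59 - 156) = -2*(-97) = 194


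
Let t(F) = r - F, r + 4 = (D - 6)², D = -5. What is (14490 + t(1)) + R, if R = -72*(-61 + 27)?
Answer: 17054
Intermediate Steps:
r = 117 (r = -4 + (-5 - 6)² = -4 + (-11)² = -4 + 121 = 117)
R = 2448 (R = -72*(-34) = 2448)
t(F) = 117 - F
(14490 + t(1)) + R = (14490 + (117 - 1*1)) + 2448 = (14490 + (117 - 1)) + 2448 = (14490 + 116) + 2448 = 14606 + 2448 = 17054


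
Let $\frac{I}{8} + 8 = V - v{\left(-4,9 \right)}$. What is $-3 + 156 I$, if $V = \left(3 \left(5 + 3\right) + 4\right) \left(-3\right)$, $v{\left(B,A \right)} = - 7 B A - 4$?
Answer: $-424323$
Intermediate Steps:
$v{\left(B,A \right)} = -4 - 7 A B$ ($v{\left(B,A \right)} = - 7 A B - 4 = -4 - 7 A B$)
$V = -84$ ($V = \left(3 \cdot 8 + 4\right) \left(-3\right) = \left(24 + 4\right) \left(-3\right) = 28 \left(-3\right) = -84$)
$I = -2720$ ($I = -64 + 8 \left(-84 - \left(-4 - 63 \left(-4\right)\right)\right) = -64 + 8 \left(-84 - \left(-4 + 252\right)\right) = -64 + 8 \left(-84 - 248\right) = -64 + 8 \left(-332\right) = -64 - 2656 = -2720$)
$-3 + 156 I = -3 + 156 \left(-2720\right) = -3 - 424320 = -424323$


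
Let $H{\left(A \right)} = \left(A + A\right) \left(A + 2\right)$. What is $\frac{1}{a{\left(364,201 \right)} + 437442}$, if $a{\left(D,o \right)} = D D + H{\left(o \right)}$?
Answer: $\frac{1}{651544} \approx 1.5348 \cdot 10^{-6}$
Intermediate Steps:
$H{\left(A \right)} = 2 A \left(2 + A\right)$
$a{\left(D,o \right)} = D^{2} + 2 o \left(2 + o\right)$ ($a{\left(D,o \right)} = D D + 2 o \left(2 + o\right) = D^{2} + 2 o \left(2 + o\right)$)
$\frac{1}{a{\left(364,201 \right)} + 437442} = \frac{1}{\left(364^{2} + 2 \cdot 201 \left(2 + 201\right)\right) + 437442} = \frac{1}{\left(132496 + 2 \cdot 201 \cdot 203\right) + 437442} = \frac{1}{\left(132496 + 81606\right) + 437442} = \frac{1}{214102 + 437442} = \frac{1}{651544}$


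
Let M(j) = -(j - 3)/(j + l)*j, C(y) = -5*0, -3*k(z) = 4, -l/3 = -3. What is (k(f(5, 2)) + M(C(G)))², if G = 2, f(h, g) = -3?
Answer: 16/9 ≈ 1.7778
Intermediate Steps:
l = 9 (l = -3*(-3) = 9)
k(z) = -4/3 (k(z) = -⅓*4 = -4/3)
C(y) = 0
M(j) = -j*(-3 + j)/(9 + j) (M(j) = -(j - 3)/(j + 9)*j = -(-3 + j)/(9 + j)*j = -j*(-3 + j)/(9 + j))
(k(f(5, 2)) + M(C(G)))² = (-4/3 + 0*(3 - 1*0)/(9 + 0))² = (-4/3 + 0*(3 + 0)/9)² = (-4/3 + 0*(⅑)*3)² = (-4/3 + 0)² = (-4/3)² = 16/9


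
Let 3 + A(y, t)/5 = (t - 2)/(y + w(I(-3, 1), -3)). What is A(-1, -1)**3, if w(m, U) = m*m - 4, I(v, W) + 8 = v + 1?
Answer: -23887872/6859 ≈ -3482.7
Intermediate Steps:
I(v, W) = -7 + v (I(v, W) = -8 + (v + 1) = -8 + (1 + v) = -7 + v)
w(m, U) = -4 + m**2 (w(m, U) = m**2 - 4 = -4 + m**2)
A(y, t) = -15 + 5*(-2 + t)/(96 + y) (A(y, t) = -15 + 5*((t - 2)/(y + (-4 + (-7 - 3)**2))) = -15 + 5*((-2 + t)/(y + (-4 + (-10)**2))) = -15 + 5*((-2 + t)/(y + (-4 + 100))) = -15 + 5*((-2 + t)/(y + 96)) = -15 + 5*((-2 + t)/(96 + y)) = -15 + 5*(-2 + t)/(96 + y))
A(-1, -1)**3 = (5*(-290 - 1 - 3*(-1))/(96 - 1))**3 = (5*(-290 - 1 + 3)/95)**3 = (5*(1/95)*(-288))**3 = (-288/19)**3 = -23887872/6859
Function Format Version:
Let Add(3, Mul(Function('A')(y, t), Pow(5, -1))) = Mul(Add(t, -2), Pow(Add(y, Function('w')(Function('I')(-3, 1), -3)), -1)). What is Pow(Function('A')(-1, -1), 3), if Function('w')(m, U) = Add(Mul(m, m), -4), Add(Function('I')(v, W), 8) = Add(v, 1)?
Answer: Rational(-23887872, 6859) ≈ -3482.7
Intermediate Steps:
Function('I')(v, W) = Add(-7, v) (Function('I')(v, W) = Add(-8, Add(v, 1)) = Add(-8, Add(1, v)) = Add(-7, v))
Function('w')(m, U) = Add(-4, Pow(m, 2)) (Function('w')(m, U) = Add(Pow(m, 2), -4) = Add(-4, Pow(m, 2)))
Function('A')(y, t) = Add(-15, Mul(5, Pow(Add(96, y), -1), Add(-2, t))) (Function('A')(y, t) = Add(-15, Mul(5, Mul(Add(t, -2), Pow(Add(y, Add(-4, Pow(Add(-7, -3), 2))), -1)))) = Add(-15, Mul(5, Mul(Add(-2, t), Pow(Add(y, Add(-4, Pow(-10, 2))), -1)))) = Add(-15, Mul(5, Mul(Add(-2, t), Pow(Add(y, Add(-4, 100)), -1)))) = Add(-15, Mul(5, Mul(Add(-2, t), Pow(Add(y, 96), -1)))) = Add(-15, Mul(5, Mul(Add(-2, t), Pow(Add(96, y), -1)))) = Add(-15, Mul(5, Mul(Pow(Add(96, y), -1), Add(-2, t)))) = Add(-15, Mul(5, Pow(Add(96, y), -1), Add(-2, t))))
Pow(Function('A')(-1, -1), 3) = Pow(Mul(5, Pow(Add(96, -1), -1), Add(-290, -1, Mul(-3, -1))), 3) = Pow(Mul(5, Pow(95, -1), Add(-290, -1, 3)), 3) = Pow(Mul(5, Rational(1, 95), -288), 3) = Pow(Rational(-288, 19), 3) = Rational(-23887872, 6859)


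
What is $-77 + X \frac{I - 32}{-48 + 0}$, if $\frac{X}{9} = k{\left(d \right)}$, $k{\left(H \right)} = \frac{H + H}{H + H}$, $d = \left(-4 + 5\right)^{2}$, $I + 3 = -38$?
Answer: $- \frac{1013}{16} \approx -63.313$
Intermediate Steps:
$I = -41$ ($I = -3 - 38 = -41$)
$d = 1$ ($d = 1^{2} = 1$)
$k{\left(H \right)} = 1$ ($k{\left(H \right)} = \frac{2 H}{2 H} = 2 H \frac{1}{2 H} = 1$)
$X = 9$ ($X = 9 \cdot 1 = 9$)
$-77 + X \frac{I - 32}{-48 + 0} = -77 + 9 \frac{-41 - 32}{-48 + 0} = -77 + 9 \left(- \frac{73}{-48}\right) = -77 + 9 \left(\left(-73\right) \left(- \frac{1}{48}\right)\right) = -77 + 9 \cdot \frac{73}{48} = -77 + \frac{219}{16} = - \frac{1013}{16}$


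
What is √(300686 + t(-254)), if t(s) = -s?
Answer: 2*√75235 ≈ 548.58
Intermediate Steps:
√(300686 + t(-254)) = √(300686 - 1*(-254)) = √(300686 + 254) = √300940 = 2*√75235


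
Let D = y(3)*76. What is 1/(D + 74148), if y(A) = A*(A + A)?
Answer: 1/75516 ≈ 1.3242e-5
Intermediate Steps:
y(A) = 2*A**2 (y(A) = A*(2*A) = 2*A**2)
D = 1368 (D = (2*3**2)*76 = (2*9)*76 = 18*76 = 1368)
1/(D + 74148) = 1/(1368 + 74148) = 1/75516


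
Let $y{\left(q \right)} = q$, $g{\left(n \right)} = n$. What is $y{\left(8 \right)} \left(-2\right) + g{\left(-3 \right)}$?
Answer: $-19$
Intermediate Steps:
$y{\left(8 \right)} \left(-2\right) + g{\left(-3 \right)} = 8 \left(-2\right) - 3 = -16 - 3 = -19$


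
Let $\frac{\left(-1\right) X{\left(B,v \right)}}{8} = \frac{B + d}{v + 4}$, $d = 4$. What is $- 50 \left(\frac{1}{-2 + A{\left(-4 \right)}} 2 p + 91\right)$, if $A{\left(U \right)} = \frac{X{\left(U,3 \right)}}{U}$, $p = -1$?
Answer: $-4600$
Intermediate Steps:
$X{\left(B,v \right)} = - \frac{8 \left(4 + B\right)}{4 + v}$ ($X{\left(B,v \right)} = - 8 \frac{B + 4}{v + 4} = - 8 \frac{4 + B}{4 + v} = - \frac{8 \left(4 + B\right)}{4 + v}$)
$A{\left(U \right)} = \frac{- \frac{32}{7} - \frac{8 U}{7}}{U}$ ($A{\left(U \right)} = \frac{8 \frac{1}{4 + 3} \left(-4 - U\right)}{U} = \frac{8 \cdot \frac{1}{7} \left(-4 - U\right)}{U} = \frac{- \frac{32}{7} - \frac{8 U}{7}}{U}$)
$- 50 \left(\frac{1}{-2 + A{\left(-4 \right)}} 2 p + 91\right) = - 50 \left(\frac{1}{-2 + \frac{8 \left(-4 - -4\right)}{7 \left(-4\right)}} 2 \left(-1\right) + 91\right) = - 50 \left(\frac{1}{-2 + \frac{8}{7} \left(- \frac{1}{4}\right) \left(-4 + 4\right)} 2 \left(-1\right) + 91\right) = - 50 \left(\frac{1}{-2 + \frac{8}{7} \left(- \frac{1}{4}\right) 0} \cdot 2 \left(-1\right) + 91\right) = - 50 \left(\frac{1}{-2 + 0} \cdot 2 \left(-1\right) + 91\right) = - 50 \left(\frac{1}{-2} \cdot 2 \left(-1\right) + 91\right) = - 50 \left(\left(- \frac{1}{2}\right) 2 \left(-1\right) + 91\right) = - 50 \left(\left(-1\right) \left(-1\right) + 91\right) = - 50 \left(1 + 91\right) = \left(-50\right) 92 = -4600$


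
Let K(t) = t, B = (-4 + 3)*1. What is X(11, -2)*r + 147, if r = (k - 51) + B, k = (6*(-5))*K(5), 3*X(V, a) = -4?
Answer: 1249/3 ≈ 416.33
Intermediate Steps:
B = -1 (B = -1*1 = -1)
X(V, a) = -4/3 (X(V, a) = (1/3)*(-4) = -4/3)
k = -150 (k = (6*(-5))*5 = -30*5 = -150)
r = -202 (r = (-150 - 51) - 1 = -201 - 1 = -202)
X(11, -2)*r + 147 = -4/3*(-202) + 147 = 808/3 + 147 = 1249/3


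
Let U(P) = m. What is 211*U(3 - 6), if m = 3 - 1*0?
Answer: 633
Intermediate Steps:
m = 3 (m = 3 + 0 = 3)
U(P) = 3
211*U(3 - 6) = 211*3 = 633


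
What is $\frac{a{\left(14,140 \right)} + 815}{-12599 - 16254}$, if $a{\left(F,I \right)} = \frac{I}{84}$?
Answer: $- \frac{2450}{86559} \approx -0.028304$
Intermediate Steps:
$a{\left(F,I \right)} = \frac{I}{84}$ ($a{\left(F,I \right)} = I \frac{1}{84} = \frac{I}{84}$)
$\frac{a{\left(14,140 \right)} + 815}{-12599 - 16254} = \frac{\frac{1}{84} \cdot 140 + 815}{-12599 - 16254} = \frac{\frac{5}{3} + 815}{-12599 - 16254} = \frac{2450}{3 \left(-28853\right)} = \frac{2450}{3} \left(- \frac{1}{28853}\right) = - \frac{2450}{86559}$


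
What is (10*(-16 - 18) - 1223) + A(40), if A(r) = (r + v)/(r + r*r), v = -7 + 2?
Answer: -512657/328 ≈ -1563.0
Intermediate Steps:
v = -5
A(r) = (-5 + r)/(r + r**2) (A(r) = (r - 5)/(r + r*r) = (-5 + r)/(r + r**2))
(10*(-16 - 18) - 1223) + A(40) = (10*(-16 - 18) - 1223) + (-5 + 40)/(40*(1 + 40)) = (10*(-34) - 1223) + (1/40)*35/41 = (-340 - 1223) + (1/40)*(1/41)*35 = -1563 + 7/328 = -512657/328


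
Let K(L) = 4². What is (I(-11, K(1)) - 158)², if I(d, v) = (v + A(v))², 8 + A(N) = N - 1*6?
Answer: 27556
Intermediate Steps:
A(N) = -14 + N (A(N) = -8 + (N - 1*6) = -8 + (N - 6) = -8 + (-6 + N) = -14 + N)
K(L) = 16
I(d, v) = (-14 + 2*v)² (I(d, v) = (v + (-14 + v))² = (-14 + 2*v)²)
(I(-11, K(1)) - 158)² = (4*(-7 + 16)² - 158)² = (4*9² - 158)² = (4*81 - 158)² = (324 - 158)² = 166² = 27556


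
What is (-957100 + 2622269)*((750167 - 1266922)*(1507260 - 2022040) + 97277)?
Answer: 442960324809618913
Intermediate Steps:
(-957100 + 2622269)*((750167 - 1266922)*(1507260 - 2022040) + 97277) = 1665169*(-516755*(-514780) + 97277) = 1665169*(266015138900 + 97277) = 1665169*266015236177 = 442960324809618913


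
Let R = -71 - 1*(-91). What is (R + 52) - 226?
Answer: -154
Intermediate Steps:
R = 20 (R = -71 + 91 = 20)
(R + 52) - 226 = (20 + 52) - 226 = 72 - 226 = -154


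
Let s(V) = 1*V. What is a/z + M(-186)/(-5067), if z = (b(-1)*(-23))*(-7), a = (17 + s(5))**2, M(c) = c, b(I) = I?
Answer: -807494/271929 ≈ -2.9695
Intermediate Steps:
s(V) = V
a = 484 (a = (17 + 5)**2 = 22**2 = 484)
z = -161 (z = -1*(-23)*(-7) = 23*(-7) = -161)
a/z + M(-186)/(-5067) = 484/(-161) - 186/(-5067) = 484*(-1/161) - 186*(-1/5067) = -484/161 + 62/1689 = -807494/271929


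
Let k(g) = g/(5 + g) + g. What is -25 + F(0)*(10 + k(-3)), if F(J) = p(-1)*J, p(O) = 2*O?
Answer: -25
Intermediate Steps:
k(g) = g + g/(5 + g)
F(J) = -2*J (F(J) = (2*(-1))*J = -2*J)
-25 + F(0)*(10 + k(-3)) = -25 + (-2*0)*(10 - 3*(6 - 3)/(5 - 3)) = -25 + 0*(10 - 3*3/2) = -25 + 0*(10 - 3*1/2*3) = -25 + 0*(10 - 9/2) = -25 + 0*(11/2) = -25 + 0 = -25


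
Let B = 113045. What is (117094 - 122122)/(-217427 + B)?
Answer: 838/17397 ≈ 0.048169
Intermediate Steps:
(117094 - 122122)/(-217427 + B) = (117094 - 122122)/(-217427 + 113045) = -5028/(-104382) = -5028*(-1/104382) = 838/17397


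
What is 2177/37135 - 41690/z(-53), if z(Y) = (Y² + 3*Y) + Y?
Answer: -220357783/13777085 ≈ -15.995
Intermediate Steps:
z(Y) = Y² + 4*Y
2177/37135 - 41690/z(-53) = 2177/37135 - 41690*(-1/(53*(4 - 53))) = 2177*(1/37135) - 41690/((-53*(-49))) = 311/5305 - 41690/2597 = -220357783/13777085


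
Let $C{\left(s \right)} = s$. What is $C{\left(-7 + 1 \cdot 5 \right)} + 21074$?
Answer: $21072$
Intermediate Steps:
$C{\left(-7 + 1 \cdot 5 \right)} + 21074 = \left(-7 + 1 \cdot 5\right) + 21074 = \left(-7 + 5\right) + 21074 = -2 + 21074 = 21072$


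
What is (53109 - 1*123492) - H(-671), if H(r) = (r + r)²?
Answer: -1871347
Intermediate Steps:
H(r) = 4*r² (H(r) = (2*r)² = 4*r²)
(53109 - 1*123492) - H(-671) = (53109 - 1*123492) - 4*(-671)² = (53109 - 123492) - 4*450241 = -70383 - 1*1800964 = -70383 - 1800964 = -1871347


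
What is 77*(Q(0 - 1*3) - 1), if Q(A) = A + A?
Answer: -539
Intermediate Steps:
Q(A) = 2*A
77*(Q(0 - 1*3) - 1) = 77*(2*(0 - 1*3) - 1) = 77*(2*(0 - 3) - 1) = 77*(2*(-3) - 1) = 77*(-6 - 1) = 77*(-7) = -539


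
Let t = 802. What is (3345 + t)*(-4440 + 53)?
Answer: -18192889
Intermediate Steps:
(3345 + t)*(-4440 + 53) = (3345 + 802)*(-4440 + 53) = 4147*(-4387) = -18192889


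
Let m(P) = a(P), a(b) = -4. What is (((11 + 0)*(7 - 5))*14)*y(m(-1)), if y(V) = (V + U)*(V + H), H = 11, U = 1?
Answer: -6468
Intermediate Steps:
m(P) = -4
y(V) = (1 + V)*(11 + V) (y(V) = (V + 1)*(V + 11) = (1 + V)*(11 + V))
(((11 + 0)*(7 - 5))*14)*y(m(-1)) = (((11 + 0)*(7 - 5))*14)*(11 + (-4)² + 12*(-4)) = ((11*2)*14)*(11 + 16 - 48) = (22*14)*(-21) = 308*(-21) = -6468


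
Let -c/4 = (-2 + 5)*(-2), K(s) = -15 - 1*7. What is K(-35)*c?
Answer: -528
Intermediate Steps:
K(s) = -22 (K(s) = -15 - 7 = -22)
c = 24 (c = -4*(-2 + 5)*(-2) = -12*(-2) = -4*(-6) = 24)
K(-35)*c = -22*24 = -528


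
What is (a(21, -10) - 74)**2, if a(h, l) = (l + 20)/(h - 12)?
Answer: 430336/81 ≈ 5312.8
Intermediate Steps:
a(h, l) = (20 + l)/(-12 + h)
(a(21, -10) - 74)**2 = ((20 - 10)/(-12 + 21) - 74)**2 = (10/9 - 74)**2 = (-656/9)**2 = 430336/81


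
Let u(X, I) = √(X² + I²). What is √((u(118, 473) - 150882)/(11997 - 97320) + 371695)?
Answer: √(2705957799722541 - 85323*√237653)/85323 ≈ 609.67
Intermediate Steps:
u(X, I) = √(I² + X²)
√((u(118, 473) - 150882)/(11997 - 97320) + 371695) = √((√(473² + 118²) - 150882)/(11997 - 97320) + 371695) = √((√(223729 + 13924) - 150882)/(-85323) + 371695) = √((√237653 - 150882)*(-1/85323) + 371695) = √((-150882 + √237653)*(-1/85323) + 371695) = √((50294/28441 - √237653/85323) + 371695) = √(10571427789/28441 - √237653/85323)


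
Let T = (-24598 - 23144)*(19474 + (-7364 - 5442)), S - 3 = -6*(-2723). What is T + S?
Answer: -318327315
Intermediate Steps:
S = 16341 (S = 3 - 6*(-2723) = 3 + 16338 = 16341)
T = -318343656 (T = -47742*(19474 - 12806) = -47742*6668 = -318343656)
T + S = -318343656 + 16341 = -318327315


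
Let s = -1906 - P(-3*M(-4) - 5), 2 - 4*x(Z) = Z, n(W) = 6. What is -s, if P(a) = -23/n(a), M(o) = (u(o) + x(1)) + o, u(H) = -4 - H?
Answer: 11413/6 ≈ 1902.2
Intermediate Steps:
x(Z) = ½ - Z/4
M(o) = -15/4 (M(o) = ((-4 - o) + (½ - ¼*1)) + o = ((-4 - o) + (½ - ¼)) + o = ((-4 - o) + ¼) + o = (-15/4 - o) + o = -15/4)
P(a) = -23/6
s = -11413/6 (s = -1906 - 1*(-23/6) = -1906 + 23/6 = -11413/6 ≈ -1902.2)
-s = -1*(-11413/6) = 11413/6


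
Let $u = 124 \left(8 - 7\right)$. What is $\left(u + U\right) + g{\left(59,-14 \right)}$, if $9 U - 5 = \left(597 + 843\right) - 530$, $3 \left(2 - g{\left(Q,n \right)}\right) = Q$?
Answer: $208$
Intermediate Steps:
$g{\left(Q,n \right)} = 2 - \frac{Q}{3}$
$U = \frac{305}{3}$ ($U = \frac{5}{9} + \frac{\left(597 + 843\right) - 530}{9} = \frac{5}{9} + \frac{1440 - 530}{9} = \frac{5}{9} + \frac{1}{9} \cdot 910 = \frac{5}{9} + \frac{910}{9} = \frac{305}{3} \approx 101.67$)
$u = 124$ ($u = 124 \cdot 1 = 124$)
$\left(u + U\right) + g{\left(59,-14 \right)} = \left(124 + \frac{305}{3}\right) + \left(2 - \frac{59}{3}\right) = \frac{677}{3} + \left(2 - \frac{59}{3}\right) = \frac{677}{3} - \frac{53}{3} = 208$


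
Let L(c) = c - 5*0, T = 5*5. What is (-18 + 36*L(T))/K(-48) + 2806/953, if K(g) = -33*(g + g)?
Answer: 540553/167728 ≈ 3.2228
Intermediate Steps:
T = 25
L(c) = c (L(c) = c + 0 = c)
K(g) = -66*g
(-18 + 36*L(T))/K(-48) + 2806/953 = (-18 + 36*25)/((-66*(-48))) + 2806/953 = (-18 + 900)/3168 + 2806*(1/953) = 882*(1/3168) + 2806/953 = 49/176 + 2806/953 = 540553/167728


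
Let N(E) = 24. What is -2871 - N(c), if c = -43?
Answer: -2895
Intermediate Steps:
-2871 - N(c) = -2871 - 1*24 = -2871 - 24 = -2895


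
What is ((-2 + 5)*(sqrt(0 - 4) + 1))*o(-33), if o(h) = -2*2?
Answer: -12 - 24*I ≈ -12.0 - 24.0*I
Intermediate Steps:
o(h) = -4
((-2 + 5)*(sqrt(0 - 4) + 1))*o(-33) = ((-2 + 5)*(sqrt(0 - 4) + 1))*(-4) = (3*(sqrt(-4) + 1))*(-4) = (3*(2*I + 1))*(-4) = (3*(1 + 2*I))*(-4) = (3 + 6*I)*(-4) = -12 - 24*I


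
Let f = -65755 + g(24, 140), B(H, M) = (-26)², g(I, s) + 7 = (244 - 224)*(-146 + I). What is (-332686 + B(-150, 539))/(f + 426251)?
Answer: -332010/358049 ≈ -0.92728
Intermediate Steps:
g(I, s) = -2927 + 20*I (g(I, s) = -7 + (244 - 224)*(-146 + I) = -7 + 20*(-146 + I) = -7 + (-2920 + 20*I) = -2927 + 20*I)
B(H, M) = 676
f = -68202 (f = -65755 + (-2927 + 20*24) = -65755 + (-2927 + 480) = -65755 - 2447 = -68202)
(-332686 + B(-150, 539))/(f + 426251) = (-332686 + 676)/(-68202 + 426251) = -332010/358049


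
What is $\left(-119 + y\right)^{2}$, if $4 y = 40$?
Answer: $11881$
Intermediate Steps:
$y = 10$ ($y = \frac{1}{4} \cdot 40 = 10$)
$\left(-119 + y\right)^{2} = \left(-119 + 10\right)^{2} = \left(-109\right)^{2} = 11881$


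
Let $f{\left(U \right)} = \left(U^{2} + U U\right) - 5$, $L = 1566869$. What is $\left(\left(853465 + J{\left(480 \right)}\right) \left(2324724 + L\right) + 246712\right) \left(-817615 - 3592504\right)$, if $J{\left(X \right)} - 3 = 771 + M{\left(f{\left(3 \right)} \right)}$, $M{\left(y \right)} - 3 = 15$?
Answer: $-14661091369854495447$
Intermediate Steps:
$f{\left(U \right)} = -5 + 2 U^{2}$ ($f{\left(U \right)} = \left(U^{2} + U^{2}\right) - 5 = 2 U^{2} - 5 = -5 + 2 U^{2}$)
$M{\left(y \right)} = 18$ ($M{\left(y \right)} = 3 + 15 = 18$)
$J{\left(X \right)} = 792$ ($J{\left(X \right)} = 3 + \left(771 + 18\right) = 3 + 789 = 792$)
$\left(\left(853465 + J{\left(480 \right)}\right) \left(2324724 + L\right) + 246712\right) \left(-817615 - 3592504\right) = \left(\left(853465 + 792\right) \left(2324724 + 1566869\right) + 246712\right) \left(-817615 - 3592504\right) = \left(854257 \cdot 3891593 + 246712\right) \left(-4410119\right) = \left(3324420561401 + 246712\right) \left(-4410119\right) = 3324420808113 \left(-4410119\right) = -14661091369854495447$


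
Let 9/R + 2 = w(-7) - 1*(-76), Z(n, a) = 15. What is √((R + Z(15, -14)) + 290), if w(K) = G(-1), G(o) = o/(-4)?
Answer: √332277/33 ≈ 17.468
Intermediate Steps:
G(o) = -o/4 (G(o) = o*(-¼) = -o/4)
w(K) = ¼ (w(K) = -¼*(-1) = ¼)
R = 4/33 (R = 9/(-2 + (¼ - 1*(-76))) = 9/(-2 + (¼ + 76)) = 9/(-2 + 305/4) = 9/(297/4) = 9*(4/297) = 4/33 ≈ 0.12121)
√((R + Z(15, -14)) + 290) = √((4/33 + 15) + 290) = √(499/33 + 290) = √(10069/33) = √332277/33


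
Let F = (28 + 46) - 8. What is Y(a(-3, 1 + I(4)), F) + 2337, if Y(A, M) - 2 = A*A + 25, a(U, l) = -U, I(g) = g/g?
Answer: 2373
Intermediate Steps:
I(g) = 1
F = 66 (F = 74 - 8 = 66)
Y(A, M) = 27 + A² (Y(A, M) = 2 + (A*A + 25) = 2 + (A² + 25) = 2 + (25 + A²) = 27 + A²)
Y(a(-3, 1 + I(4)), F) + 2337 = (27 + (-1*(-3))²) + 2337 = (27 + 3²) + 2337 = (27 + 9) + 2337 = 36 + 2337 = 2373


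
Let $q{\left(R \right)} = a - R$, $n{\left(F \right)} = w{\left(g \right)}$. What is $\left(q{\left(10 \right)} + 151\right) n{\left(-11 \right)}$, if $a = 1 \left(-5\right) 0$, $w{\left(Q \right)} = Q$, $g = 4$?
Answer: $564$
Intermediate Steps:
$n{\left(F \right)} = 4$
$a = 0$ ($a = \left(-5\right) 0 = 0$)
$q{\left(R \right)} = - R$ ($q{\left(R \right)} = 0 - R = - R$)
$\left(q{\left(10 \right)} + 151\right) n{\left(-11 \right)} = \left(\left(-1\right) 10 + 151\right) 4 = \left(-10 + 151\right) 4 = 141 \cdot 4 = 564$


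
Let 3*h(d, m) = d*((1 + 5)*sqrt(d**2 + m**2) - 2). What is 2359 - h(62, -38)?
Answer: 7201/3 - 248*sqrt(1322) ≈ -6616.8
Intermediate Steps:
h(d, m) = d*(-2 + 6*sqrt(d**2 + m**2))/3 (h(d, m) = (d*((1 + 5)*sqrt(d**2 + m**2) - 2))/3 = (d*(6*sqrt(d**2 + m**2) - 2))/3 = (d*(-2 + 6*sqrt(d**2 + m**2)))/3 = d*(-2 + 6*sqrt(d**2 + m**2))/3)
2359 - h(62, -38) = 2359 - 2*62*(-1 + 3*sqrt(62**2 + (-38)**2))/3 = 2359 - 2*62*(-1 + 3*sqrt(3844 + 1444))/3 = 2359 - 2*62*(-1 + 3*sqrt(5288))/3 = 2359 - 2*62*(-1 + 3*(2*sqrt(1322)))/3 = 2359 - 2*62*(-1 + 6*sqrt(1322))/3 = 2359 - (-124/3 + 248*sqrt(1322)) = 2359 + (124/3 - 248*sqrt(1322)) = 7201/3 - 248*sqrt(1322)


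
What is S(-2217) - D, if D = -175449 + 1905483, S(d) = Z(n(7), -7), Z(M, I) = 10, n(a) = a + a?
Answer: -1730024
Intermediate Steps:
n(a) = 2*a
S(d) = 10
D = 1730034
S(-2217) - D = 10 - 1*1730034 = 10 - 1730034 = -1730024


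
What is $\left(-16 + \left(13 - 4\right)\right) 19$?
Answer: $-133$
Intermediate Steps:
$\left(-16 + \left(13 - 4\right)\right) 19 = \left(-16 + 9\right) 19 = \left(-7\right) 19 = -133$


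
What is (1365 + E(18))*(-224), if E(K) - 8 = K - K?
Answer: -307552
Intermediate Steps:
E(K) = 8 (E(K) = 8 + (K - K) = 8 + 0 = 8)
(1365 + E(18))*(-224) = (1365 + 8)*(-224) = 1373*(-224) = -307552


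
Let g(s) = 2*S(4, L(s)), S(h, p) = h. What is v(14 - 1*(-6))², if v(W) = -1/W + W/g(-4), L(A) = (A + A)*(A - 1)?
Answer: 2401/400 ≈ 6.0025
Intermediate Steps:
L(A) = 2*A*(-1 + A) (L(A) = (2*A)*(-1 + A) = 2*A*(-1 + A))
g(s) = 8 (g(s) = 2*4 = 8)
v(W) = -1/W + W/8
v(14 - 1*(-6))² = (-1/(14 - 1*(-6)) + (14 - 1*(-6))/8)² = (-1/(14 + 6) + (14 + 6)/8)² = (-1/20 + (⅛)*20)² = (-1*1/20 + 5/2)² = (-1/20 + 5/2)² = (49/20)² = 2401/400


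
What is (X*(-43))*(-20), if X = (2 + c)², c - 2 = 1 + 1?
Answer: 30960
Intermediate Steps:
c = 4 (c = 2 + (1 + 1) = 2 + 2 = 4)
X = 36 (X = (2 + 4)² = 6² = 36)
(X*(-43))*(-20) = (36*(-43))*(-20) = -1548*(-20) = 30960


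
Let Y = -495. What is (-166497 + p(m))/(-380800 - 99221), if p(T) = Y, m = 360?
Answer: 55664/160007 ≈ 0.34788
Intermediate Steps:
p(T) = -495
(-166497 + p(m))/(-380800 - 99221) = (-166497 - 495)/(-380800 - 99221) = -166992/(-480021) = -166992*(-1/480021) = 55664/160007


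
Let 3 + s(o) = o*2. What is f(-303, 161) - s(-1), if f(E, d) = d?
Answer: 166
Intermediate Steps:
s(o) = -3 + 2*o (s(o) = -3 + o*2 = -3 + 2*o)
f(-303, 161) - s(-1) = 161 - (-3 + 2*(-1)) = 161 - (-3 - 2) = 161 - 1*(-5) = 161 + 5 = 166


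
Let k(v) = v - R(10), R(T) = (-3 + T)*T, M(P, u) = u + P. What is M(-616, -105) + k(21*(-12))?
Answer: -1043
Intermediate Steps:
M(P, u) = P + u
R(T) = T*(-3 + T)
k(v) = -70 + v (k(v) = v - 10*(-3 + 10) = v - 10*7 = v - 1*70 = v - 70 = -70 + v)
M(-616, -105) + k(21*(-12)) = (-616 - 105) + (-70 + 21*(-12)) = -721 + (-70 - 252) = -721 - 322 = -1043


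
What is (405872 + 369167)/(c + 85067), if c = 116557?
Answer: 775039/201624 ≈ 3.8440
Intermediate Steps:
(405872 + 369167)/(c + 85067) = (405872 + 369167)/(116557 + 85067) = 775039/201624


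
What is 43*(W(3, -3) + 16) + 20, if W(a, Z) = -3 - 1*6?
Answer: 321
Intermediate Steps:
W(a, Z) = -9 (W(a, Z) = -3 - 6 = -9)
43*(W(3, -3) + 16) + 20 = 43*(-9 + 16) + 20 = 43*7 + 20 = 301 + 20 = 321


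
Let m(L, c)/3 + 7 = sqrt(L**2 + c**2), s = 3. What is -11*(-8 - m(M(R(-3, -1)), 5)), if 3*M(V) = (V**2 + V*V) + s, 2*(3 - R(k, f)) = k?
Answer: -143 + 33*sqrt(941)/2 ≈ 363.15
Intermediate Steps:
R(k, f) = 3 - k/2
M(V) = 1 + 2*V**2/3 (M(V) = ((V**2 + V*V) + 3)/3 = ((V**2 + V**2) + 3)/3 = (2*V**2 + 3)/3 = (3 + 2*V**2)/3 = 1 + 2*V**2/3)
m(L, c) = -21 + 3*sqrt(L**2 + c**2)
-11*(-8 - m(M(R(-3, -1)), 5)) = -11*(-8 - (-21 + 3*sqrt((1 + 2*(3 - 1/2*(-3))**2/3)**2 + 5**2))) = -11*(-8 - (-21 + 3*sqrt((1 + 2*(3 + 3/2)**2/3)**2 + 25))) = -11*(-8 - (-21 + 3*sqrt((1 + 2*(9/2)**2/3)**2 + 25))) = -11*(-8 - (-21 + 3*sqrt((1 + (2/3)*(81/4))**2 + 25))) = -11*(-8 - (-21 + 3*sqrt((1 + 27/2)**2 + 25))) = -11*(-8 - (-21 + 3*sqrt((29/2)**2 + 25))) = -11*(-8 - (-21 + 3*sqrt(841/4 + 25))) = -11*(-8 - (-21 + 3*sqrt(941/4))) = -11*(-8 - (-21 + 3*(sqrt(941)/2))) = -11*(-8 - (-21 + 3*sqrt(941)/2)) = -11*(-8 + (21 - 3*sqrt(941)/2)) = -11*(13 - 3*sqrt(941)/2) = -143 + 33*sqrt(941)/2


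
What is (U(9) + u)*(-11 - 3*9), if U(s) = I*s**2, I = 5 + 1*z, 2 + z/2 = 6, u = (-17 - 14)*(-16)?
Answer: -58862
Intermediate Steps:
u = 496 (u = -31*(-16) = 496)
z = 8 (z = -4 + 2*6 = -4 + 12 = 8)
I = 13 (I = 5 + 1*8 = 5 + 8 = 13)
U(s) = 13*s**2
(U(9) + u)*(-11 - 3*9) = (13*9**2 + 496)*(-11 - 3*9) = (13*81 + 496)*(-11 - 27) = (1053 + 496)*(-38) = 1549*(-38) = -58862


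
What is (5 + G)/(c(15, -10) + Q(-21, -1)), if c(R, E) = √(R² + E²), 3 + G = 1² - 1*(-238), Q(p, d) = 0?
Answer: 241*√13/65 ≈ 13.368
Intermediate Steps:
G = 236 (G = -3 + (1² - 1*(-238)) = -3 + (1 + 238) = -3 + 239 = 236)
c(R, E) = √(E² + R²)
(5 + G)/(c(15, -10) + Q(-21, -1)) = (5 + 236)/(√((-10)² + 15²) + 0) = 241/(√(100 + 225) + 0) = 241/(√325 + 0) = 241/(5*√13 + 0) = 241/((5*√13)) = 241*(√13/65) = 241*√13/65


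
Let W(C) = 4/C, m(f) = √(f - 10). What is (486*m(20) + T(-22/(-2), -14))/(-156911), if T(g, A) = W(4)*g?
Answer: -11/156911 - 486*√10/156911 ≈ -0.0098646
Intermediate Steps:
m(f) = √(-10 + f)
T(g, A) = g (T(g, A) = (4/4)*g = (4*(¼))*g = 1*g = g)
(486*m(20) + T(-22/(-2), -14))/(-156911) = (486*√(-10 + 20) - 22/(-2))/(-156911) = (486*√10 - 22*(-½))*(-1/156911) = (486*√10 + 11)*(-1/156911) = (11 + 486*√10)*(-1/156911) = -11/156911 - 486*√10/156911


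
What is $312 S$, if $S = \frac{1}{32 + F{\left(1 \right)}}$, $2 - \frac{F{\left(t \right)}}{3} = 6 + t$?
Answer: $\frac{312}{17} \approx 18.353$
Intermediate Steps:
$F{\left(t \right)} = -12 - 3 t$ ($F{\left(t \right)} = 6 - 3 \left(6 + t\right) = 6 - \left(18 + 3 t\right) = -12 - 3 t$)
$S = \frac{1}{17}$ ($S = \frac{1}{32 - 15} = \frac{1}{17} \approx 0.058824$)
$312 S = 312 \cdot \frac{1}{17} = \frac{312}{17}$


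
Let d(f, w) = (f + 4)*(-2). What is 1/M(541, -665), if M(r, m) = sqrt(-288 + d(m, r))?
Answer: sqrt(1034)/1034 ≈ 0.031099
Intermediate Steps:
d(f, w) = -8 - 2*f (d(f, w) = (4 + f)*(-2) = -8 - 2*f)
M(r, m) = sqrt(-296 - 2*m) (M(r, m) = sqrt(-288 + (-8 - 2*m)) = sqrt(-296 - 2*m))
1/M(541, -665) = 1/(sqrt(-296 - 2*(-665))) = 1/(sqrt(-296 + 1330)) = 1/(sqrt(1034)) = sqrt(1034)/1034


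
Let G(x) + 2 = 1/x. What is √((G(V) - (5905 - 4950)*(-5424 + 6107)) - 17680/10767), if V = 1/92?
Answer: I*√75605722239135/10767 ≈ 807.57*I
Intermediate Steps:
V = 1/92 ≈ 0.010870
G(x) = -2 + 1/x
√((G(V) - (5905 - 4950)*(-5424 + 6107)) - 17680/10767) = √(((-2 + 1/(1/92)) - (5905 - 4950)*(-5424 + 6107)) - 17680/10767) = √(((-2 + 92) - 955*683) - 17680*1/10767) = √((90 - 1*652265) - 17680/10767) = √((90 - 652265) - 17680/10767) = √(-652175 - 17680/10767) = √(-7021985905/10767) = I*√75605722239135/10767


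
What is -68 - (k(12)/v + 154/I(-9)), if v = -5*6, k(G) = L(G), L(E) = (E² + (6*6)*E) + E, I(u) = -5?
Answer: -88/5 ≈ -17.600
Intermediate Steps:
L(E) = E² + 37*E (L(E) = (E² + 36*E) + E = E² + 37*E)
k(G) = G*(37 + G)
v = -30
-68 - (k(12)/v + 154/I(-9)) = -68 - ((12*(37 + 12))/(-30) + 154/(-5)) = -68 - ((12*49)*(-1/30) + 154*(-⅕)) = -68 - (588*(-1/30) - 154/5) = -68 - (-98/5 - 154/5) = -68 - 1*(-252/5) = -68 + 252/5 = -88/5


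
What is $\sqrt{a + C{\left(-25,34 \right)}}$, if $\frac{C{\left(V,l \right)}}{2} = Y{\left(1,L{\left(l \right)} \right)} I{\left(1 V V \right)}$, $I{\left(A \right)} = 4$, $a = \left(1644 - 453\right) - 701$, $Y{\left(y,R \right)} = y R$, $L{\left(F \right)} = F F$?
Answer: $3 \sqrt{1082} \approx 98.681$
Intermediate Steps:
$L{\left(F \right)} = F^{2}$
$Y{\left(y,R \right)} = R y$
$a = 490$ ($a = 1191 - 701 = 490$)
$C{\left(V,l \right)} = 8 l^{2}$ ($C{\left(V,l \right)} = 2 l^{2} \cdot 1 \cdot 4 = 2 l^{2} \cdot 4 = 2 \cdot 4 l^{2} = 8 l^{2}$)
$\sqrt{a + C{\left(-25,34 \right)}} = \sqrt{490 + 8 \cdot 34^{2}} = \sqrt{490 + 8 \cdot 1156} = \sqrt{490 + 9248} = \sqrt{9738} = 3 \sqrt{1082}$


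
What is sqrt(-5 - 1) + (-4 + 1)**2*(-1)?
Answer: -9 + I*sqrt(6) ≈ -9.0 + 2.4495*I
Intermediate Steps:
sqrt(-5 - 1) + (-4 + 1)**2*(-1) = sqrt(-6) + (-3)**2*(-1) = I*sqrt(6) + 9*(-1) = I*sqrt(6) - 9 = -9 + I*sqrt(6)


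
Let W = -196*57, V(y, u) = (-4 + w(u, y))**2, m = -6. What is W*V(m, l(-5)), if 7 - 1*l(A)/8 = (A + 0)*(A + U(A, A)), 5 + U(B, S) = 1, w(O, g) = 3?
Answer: -11172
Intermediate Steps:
U(B, S) = -4 (U(B, S) = -5 + 1 = -4)
l(A) = 56 - 8*A*(-4 + A) (l(A) = 56 - 8*(A + 0)*(A - 4) = 56 - 8*A*(-4 + A))
V(y, u) = 1 (V(y, u) = (-4 + 3)**2 = (-1)**2 = 1)
W = -11172
W*V(m, l(-5)) = -11172*1 = -11172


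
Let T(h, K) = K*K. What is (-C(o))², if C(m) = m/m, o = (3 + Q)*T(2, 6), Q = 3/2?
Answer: 1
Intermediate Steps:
T(h, K) = K²
Q = 3/2 (Q = 3*(½) = 3/2 ≈ 1.5000)
o = 162 (o = (3 + 3/2)*6² = (9/2)*36 = 162)
C(m) = 1
(-C(o))² = (-1*1)² = (-1)² = 1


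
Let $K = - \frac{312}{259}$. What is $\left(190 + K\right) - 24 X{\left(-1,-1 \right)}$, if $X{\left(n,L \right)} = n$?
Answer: $\frac{55114}{259} \approx 212.8$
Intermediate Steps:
$K = - \frac{312}{259}$ ($K = \left(-312\right) \frac{1}{259} = - \frac{312}{259} \approx -1.2046$)
$\left(190 + K\right) - 24 X{\left(-1,-1 \right)} = \left(190 - \frac{312}{259}\right) - -24 = \frac{48898}{259} + 24 = \frac{55114}{259}$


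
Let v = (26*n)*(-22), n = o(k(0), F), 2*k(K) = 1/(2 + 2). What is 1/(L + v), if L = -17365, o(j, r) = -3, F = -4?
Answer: -1/15649 ≈ -6.3902e-5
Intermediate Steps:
k(K) = 1/8 (k(K) = 1/(2*(2 + 2)) = (1/2)/4 = (1/2)*(1/4) = 1/8)
n = -3
v = 1716 (v = (26*(-3))*(-22) = -78*(-22) = 1716)
1/(L + v) = 1/(-17365 + 1716) = 1/(-15649) = -1/15649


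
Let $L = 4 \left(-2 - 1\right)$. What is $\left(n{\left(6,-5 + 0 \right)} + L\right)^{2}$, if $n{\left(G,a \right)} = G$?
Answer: $36$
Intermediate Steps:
$L = -12$ ($L = 4 \left(-3\right) = -12$)
$\left(n{\left(6,-5 + 0 \right)} + L\right)^{2} = \left(6 - 12\right)^{2} = \left(-6\right)^{2} = 36$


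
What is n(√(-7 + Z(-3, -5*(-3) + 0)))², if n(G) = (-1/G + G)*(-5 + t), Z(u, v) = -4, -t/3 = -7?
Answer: -36864/11 ≈ -3351.3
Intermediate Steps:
t = 21 (t = -3*(-7) = 21)
n(G) = -16/G + 16*G (n(G) = (-1/G + G)*(-5 + 21) = (G - 1/G)*16 = -16/G + 16*G)
n(√(-7 + Z(-3, -5*(-3) + 0)))² = (-16/√(-7 - 4) + 16*√(-7 - 4))² = (-16*(-I*√11/11) + 16*√(-11))² = (-16*(-I*√11/11) + 16*(I*√11))² = (-(-16)*I*√11/11 + 16*I*√11)² = (16*I*√11/11 + 16*I*√11)² = (192*I*√11/11)² = -36864/11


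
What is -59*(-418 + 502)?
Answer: -4956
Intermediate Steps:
-59*(-418 + 502) = -59*84 = -4956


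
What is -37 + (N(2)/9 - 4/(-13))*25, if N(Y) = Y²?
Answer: -2129/117 ≈ -18.197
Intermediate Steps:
-37 + (N(2)/9 - 4/(-13))*25 = -37 + (2²/9 - 4/(-13))*25 = -37 + (4*(⅑) - 4*(-1/13))*25 = -37 + (4/9 + 4/13)*25 = -37 + (88/117)*25 = -37 + 2200/117 = -2129/117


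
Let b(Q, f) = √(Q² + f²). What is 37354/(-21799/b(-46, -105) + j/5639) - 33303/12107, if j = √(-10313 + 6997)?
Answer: 17*(1971311454223466 + 240809214999*√13141 - 51486438*I*√829)/(12107*(-122924561*√13141 + 26282*I*√829)) ≈ -199.18 - 0.010549*I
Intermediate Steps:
j = 2*I*√829 (j = √(-3316) = 2*I*√829 ≈ 57.585*I)
37354/(-21799/b(-46, -105) + j/5639) - 33303/12107 = 37354/(-21799/√((-46)² + (-105)²) + (2*I*√829)/5639) - 33303/12107 = 37354/(-21799/√(2116 + 11025) + (2*I*√829)*(1/5639)) - 33303*1/12107 = 37354/(-21799*√13141/13141 + 2*I*√829/5639) - 33303/12107 = -33303/12107 + 37354/(-21799*√13141/13141 + 2*I*√829/5639)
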